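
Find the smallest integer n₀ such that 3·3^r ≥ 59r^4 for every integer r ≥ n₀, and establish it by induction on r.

At r = 11: 531441 < 863819, so the inequality fails and n₀ ≥ 12. We prove 3·3^r ≥ 59r^4 for all r ≥ 12.
Base step (r = 12): 3·3^r = 1594323 and 59r^4 = 1223424, so 1594323 ≥ 1223424.
For the inductive step, assume it holds for an arbitrary i ≥ 12, so 3·3^i ≥ 59i^4.
Then 3·3^(i + 1) = 3·(3·3^i) ≥ 3·(59i^4).
Also, for i ≥ 12 we have 3·(59i^4) ≥ 59(i+1)^4, since 3 ≥ (1 + 1/i)^4 for all i ≥ 12.
Combining, 3·3^(i + 1) ≥ 59(i+1)^4.
Hence, by induction on r, the claim holds for every r ≥ 12.
Hence the smallest such n₀ is 12.

n₀ = 12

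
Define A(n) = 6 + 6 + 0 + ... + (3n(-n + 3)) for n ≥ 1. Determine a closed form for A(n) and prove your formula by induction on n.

A(n) = -n(n - 4)(n + 1)

We claim A(n) = -n(n - 4)(n + 1) for all n ≥ 1.
Base step (n = 1): A(1) = 6, and the closed form gives 6. They agree.
Inductive step: assume the claim holds for n = r, so A(r) = r(-r^2 + 3r + 4).
Then A(r+1) = A(r) + (-3r^2 + 3r + 6) = (r(-r^2 + 3r + 4)) + (-3r^2 + 3r + 6).
Simplifying, A(r+1) = -(r - 3)(r + 1)(r + 2) = -(r+1)((r+1) - 4)((r+1) + 1),
which is the closed form with n = r+1.
Hence, by induction on n, the claim holds for every n ≥ 1.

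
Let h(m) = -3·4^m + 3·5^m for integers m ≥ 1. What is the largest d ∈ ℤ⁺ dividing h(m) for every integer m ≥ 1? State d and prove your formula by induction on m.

d = 3

Computing the first values: h(1) = 3 and h(2) = 27; gcd(3, 27) = 3, so d ≤ 3.
We prove 3 | -3·4^m + 3·5^m for all m ≥ 1 by induction on m.
Base step (m = 1): h(1) = 3 = 3·(1), so 3 | h(1).
For the inductive step, assume it holds for an arbitrary p ≥ 1, i.e. 3 | h(p). Then
h(p+1) − 5·h(p) = (-3·4^(p+1) + 3·5^(p+1)) − 5·(-3·4^p + 3·5^p) = (-3)·4^p·(4 − 5) = (3)·4^p. Since 3 | h(p) by the inductive hypothesis, 3 | 5·h(p); and 3 | 3 since 3 = 3·1. Therefore 3 | h(p+1).
By induction, the statement is established for all m ≥ 1.
Therefore the largest such d is 3.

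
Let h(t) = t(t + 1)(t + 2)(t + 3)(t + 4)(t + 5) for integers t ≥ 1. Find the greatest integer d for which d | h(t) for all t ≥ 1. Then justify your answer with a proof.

d = 720

Computing the first values: h(1) = 720 and h(2) = 5040; gcd(720, 5040) = 720, so d ≤ 720.
We prove 720 | t(t + 1)(t + 2)(t + 3)(t + 4)(t + 5) for all t ≥ 1 by induction on t.
Base step (t = 1): h(1) = 720 = 720·(1), so 720 | h(1).
Inductive step: suppose the statement holds for some p ≥ 1, i.e. 720 | h(p). Then
h(p+1) − h(p) = (p+1)·(p+2)·(p+3)·(p+4)·(p+5)·(p+6) − p·(p+1)·(p+2)·(p+3)·(p+4)·(p+5) = (p+1)·(p+2)·(p+3)·(p+4)·(p+5)·[(p+6) − p] = 6·(p+1)·(p+2)·(p+3)·(p+4)·(p+5). The product of 5 consecutive integers is divisible by (5)! = 120, so h(p+1) − h(p) is divisible by 6·120 = 720. By the inductive hypothesis 720 | h(p), hence 720 | h(p+1).
By induction, the statement is established for all t ≥ 1.
Therefore the largest such d is 720.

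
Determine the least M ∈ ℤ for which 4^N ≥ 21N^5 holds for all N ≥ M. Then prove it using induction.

At N = 10: 1048576 < 2100000, so the inequality fails and M ≥ 11. We prove 4^N ≥ 21N^5 for all N ≥ 11.
Base case (N = 11): 4^N = 4194304 and 21N^5 = 3382071, so 4194304 ≥ 3382071.
Suppose the result is true for N = m, so 4^m ≥ 21m^5.
Then 4^(m + 1) = 4·(4^m) ≥ 4·(21m^5).
Also, for m ≥ 11 we have 4·(21m^5) ≥ 21(m+1)^5, since 4 ≥ (1 + 1/m)^5 for all m ≥ 11.
Combining, 4^(m + 1) ≥ 21(m+1)^5.
This completes the induction.
Hence the smallest such M is 11.

M = 11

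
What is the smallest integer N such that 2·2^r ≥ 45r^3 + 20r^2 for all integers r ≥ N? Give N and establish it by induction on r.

At r = 16: 131072 < 189440, so the inequality fails and N ≥ 17. We prove 2·2^r ≥ 45r^3 + 20r^2 for all r ≥ 17.
Base step (r = 17): 2·2^r = 262144 and 45r^3 + 20r^2 = 226865, so 262144 ≥ 226865.
Suppose the result is true for r = i, so 2·2^i ≥ 45i^3 + 20i^2.
Then 2·2^(i + 1) = 2·(2·2^i) ≥ 2·(45i^3 + 20i^2).
Also, for i ≥ 17 we have 2·(45i^3 + 20i^2) ≥ 45(i+1)^3 + 20(i+1)^2, since 2·(45i^3 + 20i^2) − (45(i+1)^3 + 20(i+1)^2) = 45i^3 - 115i^2 - 175i - 65, which is nonnegative for all i ≥ 17.
Combining, 2·2^(i + 1) ≥ 45(i+1)^3 + 20(i+1)^2.
By the principle of mathematical induction, the result holds for all r ≥ 17.
Hence the smallest such N is 17.

N = 17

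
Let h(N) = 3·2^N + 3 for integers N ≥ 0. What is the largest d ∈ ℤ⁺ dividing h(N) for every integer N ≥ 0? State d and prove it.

d = 3

Computing the first values: h(0) = 6 and h(1) = 9; gcd(6, 9) = 3, so d ≤ 3.
We prove 3 | 3·2^N + 3 for all N ≥ 0 by induction on N.
Base case (N = 0): h(0) = 6 = 3·(2), so 3 | h(0).
Suppose the result is true for N = p, i.e. 3 | h(p). Then
h(p+1) = 3·2^(p+1) + 3 = 2·(3·2^p + 3) - 3 = 2·h(p) - 3. The first term is divisible by 3 by the inductive hypothesis, and -3 is divisible by 3. Hence 3 | h(p+1).
Hence, by induction on N, the claim holds for every N ≥ 0.
Therefore the largest such d is 3.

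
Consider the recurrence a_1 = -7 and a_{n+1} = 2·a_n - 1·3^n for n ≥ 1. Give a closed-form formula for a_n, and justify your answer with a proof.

Computing the first terms: a_1 = -7, a_2 = -17, a_3 = -43. This suggests a_n = -2^(n + 1) - 3^n.
Base case (n = 1): the formula gives -7 = -7 = a_1.
Suppose the result is true for n = p, so a_p = -2^(p + 1) - 3^p.
Then a_{p+1} = 2·a_p - 1·3^p = 2·(-2^(p + 1) - 3^p) - 1·3^p = -2^(p + 2) - 3^(p + 1) = -2^((p+1) + 1) - 3^(p+1),
which is the claimed formula at n = p+1.
Hence, by induction on n, the claim holds for every n ≥ 1.

a_n = -2^(n + 1) - 3^n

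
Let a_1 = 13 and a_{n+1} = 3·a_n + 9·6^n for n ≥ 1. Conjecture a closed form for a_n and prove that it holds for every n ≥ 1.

Computing the first terms: a_1 = 13, a_2 = 93, a_3 = 603. This suggests a_n = -5·3^(n - 1) + 3·6^n.
For the base case n = 1: the formula gives 13 = 13 = a_1.
Inductive step: assume the claim holds for n = i, so a_i = -5·3^(i - 1) + 3·6^i.
Then a_{i+1} = 3·a_i + 9·6^i = 3·(-5·3^(i - 1) + 3·6^i) + 9·6^i = -5·3^i + 3·6^(i + 1) = -5·3^((i+1) - 1) + 3·6^(i+1),
which is the claimed formula at n = i+1.
By the principle of mathematical induction, the result holds for all n ≥ 1.

a_n = -5·3^(n - 1) + 3·6^n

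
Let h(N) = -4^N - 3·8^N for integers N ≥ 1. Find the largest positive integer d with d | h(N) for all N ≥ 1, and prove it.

d = 4

Computing the first values: h(1) = -28 and h(2) = -208; gcd(-28, -208) = 4, so d ≤ 4.
We prove 4 | -4^N - 3·8^N for all N ≥ 1 by induction on N.
Base case (N = 1): h(1) = -28 = 4·(-7), so 4 | h(1).
For the inductive step, assume it holds for an arbitrary i ≥ 1, i.e. 4 | h(i). Then
h(i+1) − 8·h(i) = (-4^(i+1) - 3·8^(i+1)) − 8·(-4^i - 3·8^i) = (-1)·4^i·(4 − 8) = (4)·4^i. Since 4 | h(i) by the inductive hypothesis, 4 | 8·h(i); and 4 | 4 since 4 = 4·1. Therefore 4 | h(i+1).
Hence, by induction on N, the claim holds for every N ≥ 1.
Therefore the largest such d is 4.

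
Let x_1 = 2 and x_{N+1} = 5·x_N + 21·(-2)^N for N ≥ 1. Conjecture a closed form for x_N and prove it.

x_N = -3(-2)^N - 4·5^(N - 1)

Computing the first terms: x_1 = 2, x_2 = -32, x_3 = -76. This suggests x_N = -3(-2)^N - 4·5^(N - 1).
For the base case N = 1: the formula gives 2 = 2 = x_1.
For the inductive step, assume it holds for an arbitrary j ≥ 1, so x_j = -3(-2)^j - 4·5^(j - 1).
Then x_{j+1} = 5·x_j + 21·(-2)^j = 5·(-3(-2)^j - 4·5^(j - 1)) + 21·(-2)^j = -3(-2)^(j + 1) - 4·5^j = -3(-2)^(j+1) - 4·5^((j+1) - 1),
which is the claimed formula at N = j+1.
This completes the induction.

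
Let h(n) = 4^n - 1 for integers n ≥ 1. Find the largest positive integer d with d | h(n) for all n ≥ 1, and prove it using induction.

d = 3

Computing the first values: h(1) = 3 and h(2) = 15; gcd(3, 15) = 3, so d ≤ 3.
We prove 3 | 4^n - 1 for all n ≥ 1 by induction on n.
Base step (n = 1): h(1) = 3 = 3·(1), so 3 | h(1).
For the inductive step, assume it holds for an arbitrary k ≥ 1, i.e. 3 | h(k). Then
4^{k+1} − 1^{k+1} = 4·4^k − 1·1^k = 4·(4^k − 1^k) + (3)·1^k. The first term is divisible by 3 by the inductive hypothesis, and the second term (3)·1^k is divisible by 3 since 3 | 3. Hence 3 | h(k+1).
This completes the induction.
Therefore the largest such d is 3.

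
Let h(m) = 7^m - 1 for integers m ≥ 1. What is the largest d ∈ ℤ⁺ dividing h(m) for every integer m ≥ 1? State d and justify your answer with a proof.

d = 6

Computing the first values: h(1) = 6 and h(2) = 48; gcd(6, 48) = 6, so d ≤ 6.
We prove 6 | 7^m - 1 for all m ≥ 1 by induction on m.
For the base case m = 1: h(1) = 6 = 6·(1), so 6 | h(1).
Inductive step: assume the claim holds for m = j, i.e. 6 | h(j). Then
7^{j+1} − 1^{j+1} = 7·7^j − 1·1^j = 7·(7^j − 1^j) + (6)·1^j. The first term is divisible by 6 by the inductive hypothesis, and the second term (6)·1^j is divisible by 6 since 6 | 6. Hence 6 | h(j+1).
By the principle of mathematical induction, the result holds for all m ≥ 1.
Therefore the largest such d is 6.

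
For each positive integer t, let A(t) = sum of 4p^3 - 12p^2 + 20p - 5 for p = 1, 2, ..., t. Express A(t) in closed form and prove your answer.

A(t) = t(t^3 - 2t^2 + 5t + 3)

We claim A(t) = t(t^3 - 2t^2 + 5t + 3) for all t ≥ 1.
Base step (t = 1): A(1) = 7, and the closed form gives 7. They agree.
Inductive step: suppose the statement holds for some p ≥ 1, so A(p) = p(p^3 - 2p^2 + 5p + 3).
Then A(p+1) = A(p) + (4p^3 + 8p + 7) = (p(p^3 - 2p^2 + 5p + 3)) + (4p^3 + 8p + 7).
Simplifying, A(p+1) = (p + 1)(p^3 + p^2 + 4p + 7) = (p+1)((p+1)^3 - 2(p+1)^2 + 5(p+1) + 3),
which is the closed form with t = p+1.
This completes the induction.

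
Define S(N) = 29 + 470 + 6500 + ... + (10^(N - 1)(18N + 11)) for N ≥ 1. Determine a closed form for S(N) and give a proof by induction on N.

S(N) = 10^N(2N + 1) - 1

We claim S(N) = 10^N(2N + 1) - 1 for all N ≥ 1.
When N = 1: S(1) = 29, and the closed form gives 29. They agree.
Suppose the result is true for N = k, so S(k) = 10^k(2k + 1) - 1.
Then S(k+1) = S(k) + (10^k(18k + 29)) = (10^k(2k + 1) - 1) + (10^k(18k + 29)).
Simplifying, S(k+1) = 20·10^k·k + 30·10^k - 1 = 10^(k+1)(2(k+1) + 1) - 1,
which is the closed form with N = k+1.
By induction, the statement is established for all N ≥ 1.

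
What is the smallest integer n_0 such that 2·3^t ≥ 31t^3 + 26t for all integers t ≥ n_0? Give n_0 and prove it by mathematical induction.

At t = 8: 13122 < 16080, so the inequality fails and n_0 ≥ 9. We prove 2·3^t ≥ 31t^3 + 26t for all t ≥ 9.
When t = 9: 2·3^t = 39366 and 31t^3 + 26t = 22833, so 39366 ≥ 22833.
Suppose the result is true for t = j, so 2·3^j ≥ 31j^3 + 26j.
Then 2·3^(j + 1) = 3·(2·3^j) ≥ 3·(31j^3 + 26j).
Also, for j ≥ 9 we have 3·(31j^3 + 26j) ≥ 31(j+1)^3 + 26(j+1), since 3·(31j^3 + 26j) − (31(j+1)^3 + 26(j+1)) = 62j^3 - 93j^2 - 41j - 57, which is nonnegative for all j ≥ 9.
Combining, 2·3^(j + 1) ≥ 31(j+1)^3 + 26(j+1).
Hence, by induction on t, the claim holds for every t ≥ 9.
Hence the smallest such n_0 is 9.

n_0 = 9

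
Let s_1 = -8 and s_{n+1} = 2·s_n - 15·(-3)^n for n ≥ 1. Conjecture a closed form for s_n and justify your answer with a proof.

s_n = -(-3)^(n + 1) + 2^(n - 1)

Computing the first terms: s_1 = -8, s_2 = 29, s_3 = -77. This suggests s_n = -(-3)^(n + 1) + 2^(n - 1).
For the base case n = 1: the formula gives -8 = -8 = s_1.
Suppose the result is true for n = i, so s_i = -(-3)^(i + 1) + 2^(i - 1).
Then s_{i+1} = 2·s_i - 15·(-3)^i = 2·(-(-3)^(i + 1) + 2^(i - 1)) - 15·(-3)^i = -(-3)^(i + 2) + 2^i = -(-3)^((i+1) + 1) + 2^((i+1) - 1),
which is the claimed formula at n = i+1.
This completes the induction.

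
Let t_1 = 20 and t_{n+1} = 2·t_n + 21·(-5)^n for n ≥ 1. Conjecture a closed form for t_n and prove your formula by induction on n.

Computing the first terms: t_1 = 20, t_2 = -65, t_3 = 395. This suggests t_n = -3(-5)^n + 5·2^(n - 1).
When n = 1: the formula gives 20 = 20 = t_1.
For the inductive step, assume it holds for an arbitrary r ≥ 1, so t_r = -3(-5)^r + 5·2^(r - 1).
Then t_{r+1} = 2·t_r + 21·(-5)^r = 2·(-3(-5)^r + 5·2^(r - 1)) + 21·(-5)^r = -3(-5)^(r + 1) + 5·2^r = -3(-5)^(r+1) + 5·2^((r+1) - 1),
which is the claimed formula at n = r+1.
By the principle of mathematical induction, the result holds for all n ≥ 1.

t_n = -3(-5)^n + 5·2^(n - 1)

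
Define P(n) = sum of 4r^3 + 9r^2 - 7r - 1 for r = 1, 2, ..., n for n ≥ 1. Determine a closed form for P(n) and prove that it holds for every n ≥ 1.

P(n) = n(n^3 + 5n^2 + 2n - 3)

We claim P(n) = n(n^3 + 5n^2 + 2n - 3) for all n ≥ 1.
For the base case n = 1: P(1) = 5, and the closed form gives 5. They agree.
Inductive step: assume the claim holds for n = r, so P(r) = r(r^3 + 5r^2 + 2r - 3).
Then P(r+1) = P(r) + (4r^3 + 21r^2 + 23r + 5) = (r(r^3 + 5r^2 + 2r - 3)) + (4r^3 + 21r^2 + 23r + 5).
Simplifying, P(r+1) = (r + 1)(r^3 + 8r^2 + 15r + 5) = (r+1)((r+1)^3 + 5(r+1)^2 + 2(r+1) - 3),
which is the closed form with n = r+1.
By the principle of mathematical induction, the result holds for all n ≥ 1.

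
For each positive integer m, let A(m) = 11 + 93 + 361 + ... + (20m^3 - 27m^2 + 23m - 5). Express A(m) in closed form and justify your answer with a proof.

A(m) = m(5m^3 + m^2 + 3m + 2)

We claim A(m) = m(5m^3 + m^2 + 3m + 2) for all m ≥ 1.
When m = 1: A(1) = 11, and the closed form gives 11. They agree.
For the inductive step, assume it holds for an arbitrary p ≥ 1, so A(p) = p(5p^3 + p^2 + 3p + 2).
Then A(p+1) = A(p) + (20p^3 + 33p^2 + 29p + 11) = (p(5p^3 + p^2 + 3p + 2)) + (20p^3 + 33p^2 + 29p + 11).
Simplifying, A(p+1) = (p + 1)(5p^3 + 16p^2 + 20p + 11) = (p+1)(5(p+1)^3 + (p+1)^2 + 3(p+1) + 2),
which is the closed form with m = p+1.
By induction, the statement is established for all m ≥ 1.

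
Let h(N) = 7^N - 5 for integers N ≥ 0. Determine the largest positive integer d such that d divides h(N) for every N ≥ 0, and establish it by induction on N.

d = 2

Computing the first values: h(0) = -4 and h(1) = 2; gcd(-4, 2) = 2, so d ≤ 2.
We prove 2 | 7^N - 5 for all N ≥ 0 by induction on N.
When N = 0: h(0) = -4 = 2·(-2), so 2 | h(0).
Suppose the result is true for N = m, i.e. 2 | h(m). Then
h(m+1) = 7^(m+1) - 5 = 7·(7^m - 5) + 30 = 7·h(m) + 30. The first term is divisible by 2 by the inductive hypothesis, and 30 is divisible by 2. Hence 2 | h(m+1).
This completes the induction.
Therefore the largest such d is 2.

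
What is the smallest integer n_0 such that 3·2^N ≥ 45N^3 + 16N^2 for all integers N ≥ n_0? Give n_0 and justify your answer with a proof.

n_0 = 16

At N = 15: 98304 < 155475, so the inequality fails and n_0 ≥ 16. We prove 3·2^N ≥ 45N^3 + 16N^2 for all N ≥ 16.
Base case (N = 16): 3·2^N = 196608 and 45N^3 + 16N^2 = 188416, so 196608 ≥ 188416.
Inductive step: assume the claim holds for N = m, so 3·2^m ≥ 45m^3 + 16m^2.
Then 3·2^(m + 1) = 2·(3·2^m) ≥ 2·(45m^3 + 16m^2).
Also, for m ≥ 16 we have 2·(45m^3 + 16m^2) ≥ 45(m+1)^3 + 16(m+1)^2, since 2·(45m^3 + 16m^2) − (45(m+1)^3 + 16(m+1)^2) = 45m^3 - 119m^2 - 167m - 61, which is nonnegative for all m ≥ 16.
Combining, 3·2^(m + 1) ≥ 45(m+1)^3 + 16(m+1)^2.
By the principle of mathematical induction, the result holds for all N ≥ 16.
Hence the smallest such n_0 is 16.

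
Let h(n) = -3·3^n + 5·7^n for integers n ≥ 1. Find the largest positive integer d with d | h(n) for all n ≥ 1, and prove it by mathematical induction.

Computing the first values: h(1) = 26 and h(2) = 218; gcd(26, 218) = 2, so d ≤ 2.
We prove 2 | -3·3^n + 5·7^n for all n ≥ 1 by induction on n.
When n = 1: h(1) = 26 = 2·(13), so 2 | h(1).
Inductive step: suppose the statement holds for some m ≥ 1, i.e. 2 | h(m). Then
h(m+1) − 7·h(m) = (-3·3^(m+1) + 5·7^(m+1)) − 7·(-3·3^m + 5·7^m) = (-3)·3^m·(3 − 7) = (12)·3^m. Since 2 | h(m) by the inductive hypothesis, 2 | 7·h(m); and 2 | 12 since 12 = 2·6. Therefore 2 | h(m+1).
By induction, the statement is established for all n ≥ 1.
Therefore the largest such d is 2.

d = 2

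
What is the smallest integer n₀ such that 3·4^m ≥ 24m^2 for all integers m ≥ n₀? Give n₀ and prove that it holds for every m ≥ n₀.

At m = 3: 192 < 216, so the inequality fails and n₀ ≥ 4. We prove 3·4^m ≥ 24m^2 for all m ≥ 4.
Base step (m = 4): 3·4^m = 768 and 24m^2 = 384, so 768 ≥ 384.
Inductive step: suppose the statement holds for some i ≥ 4, so 3·4^i ≥ 24i^2.
Then 3·4^(i + 1) = 4·(3·4^i) ≥ 4·(24i^2).
Also, for i ≥ 4 we have 4·(24i^2) ≥ 24(i+1)^2, since 4 ≥ (1 + 1/i)^2 for all i ≥ 4.
Combining, 3·4^(i + 1) ≥ 24(i+1)^2.
By induction, the statement is established for all m ≥ 4.
Hence the smallest such n₀ is 4.

n₀ = 4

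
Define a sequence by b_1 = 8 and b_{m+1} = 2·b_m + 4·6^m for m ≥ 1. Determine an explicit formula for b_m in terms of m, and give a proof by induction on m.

Computing the first terms: b_1 = 8, b_2 = 40, b_3 = 224. This suggests b_m = 2^m + 6^m.
When m = 1: the formula gives 8 = 8 = b_1.
Inductive step: suppose the statement holds for some r ≥ 1, so b_r = 2^r + 6^r.
Then b_{r+1} = 2·b_r + 4·6^r = 2·(2^r + 6^r) + 4·6^r = 2^(r + 1) + 6^(r + 1),
which is the claimed formula at m = r+1.
Hence, by induction on m, the claim holds for every m ≥ 1.

b_m = 2^m + 6^m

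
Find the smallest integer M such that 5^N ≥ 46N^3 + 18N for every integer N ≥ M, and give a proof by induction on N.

M = 6

At N = 5: 3125 < 5840, so the inequality fails and M ≥ 6. We prove 5^N ≥ 46N^3 + 18N for all N ≥ 6.
When N = 6: 5^N = 15625 and 46N^3 + 18N = 10044, so 15625 ≥ 10044.
Suppose the result is true for N = i, so 5^i ≥ 46i^3 + 18i.
Then 5^(i + 1) = 5·(5^i) ≥ 5·(46i^3 + 18i).
Also, for i ≥ 6 we have 5·(46i^3 + 18i) ≥ 46(i+1)^3 + 18(i+1), since 5·(46i^3 + 18i) − (46(i+1)^3 + 18(i+1)) = 184i^3 - 138i^2 - 66i - 64, which is nonnegative for all i ≥ 6.
Combining, 5^(i + 1) ≥ 46(i+1)^3 + 18(i+1).
By the principle of mathematical induction, the result holds for all N ≥ 6.
Hence the smallest such M is 6.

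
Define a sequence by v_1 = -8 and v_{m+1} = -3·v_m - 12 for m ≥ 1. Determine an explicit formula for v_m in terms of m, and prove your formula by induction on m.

Computing the first terms: v_1 = -8, v_2 = 12, v_3 = -48. This suggests v_m = -5(-3)^(m - 1) - 3.
For the base case m = 1: the formula gives -8 = -8 = v_1.
Suppose the result is true for m = r, so v_r = -5(-3)^(r - 1) - 3.
Then v_{r+1} = -3·v_r - 12 = -3·(-5(-3)^(r - 1) - 3) - 12 = -5(-3)^r - 3 = -5(-3)^((r+1) - 1) - 3,
which is the claimed formula at m = r+1.
This completes the induction.

v_m = -5(-3)^(m - 1) - 3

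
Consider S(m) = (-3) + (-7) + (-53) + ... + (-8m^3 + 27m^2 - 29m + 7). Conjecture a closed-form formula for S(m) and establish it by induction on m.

S(m) = -m(2m + 1)(m^2 - 3m + 3)

We claim S(m) = -m(2m + 1)(m^2 - 3m + 3) for all m ≥ 1.
Base step (m = 1): S(1) = -3, and the closed form gives -3. They agree.
For the inductive step, assume it holds for an arbitrary k ≥ 1, so S(k) = k(-2k^3 + 5k^2 - 3k - 3).
Then S(k+1) = S(k) + (-8k^3 + 3k^2 + k - 3) = (k(-2k^3 + 5k^2 - 3k - 3)) + (-8k^3 + 3k^2 + k - 3).
Simplifying, S(k+1) = -(k + 1)(2k + 3)(k^2 - k + 1) = -(k+1)(2(k+1) + 1)((k+1)^2 - 3(k+1) + 3),
which is the closed form with m = k+1.
This completes the induction.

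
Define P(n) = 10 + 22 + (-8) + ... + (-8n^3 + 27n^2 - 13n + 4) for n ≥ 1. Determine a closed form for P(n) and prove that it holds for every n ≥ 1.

P(n) = -n(2n^3 - 5n^2 - 5n - 2)

We claim P(n) = -n(2n^3 - 5n^2 - 5n - 2) for all n ≥ 1.
Base case (n = 1): P(1) = 10, and the closed form gives 10. They agree.
Suppose the result is true for n = m, so P(m) = m(-2m^3 + 5m^2 + 5m + 2).
Then P(m+1) = P(m) + (-8m^3 + 3m^2 + 17m + 10) = (m(-2m^3 + 5m^2 + 5m + 2)) + (-8m^3 + 3m^2 + 17m + 10).
Simplifying, P(m+1) = -(m + 1)(2m^3 + m^2 - 9m - 10) = -(m+1)(2(m+1)^3 - 5(m+1)^2 - 5(m+1) - 2),
which is the closed form with n = m+1.
By the principle of mathematical induction, the result holds for all n ≥ 1.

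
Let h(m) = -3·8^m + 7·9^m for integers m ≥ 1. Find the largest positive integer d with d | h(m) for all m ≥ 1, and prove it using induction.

Computing the first values: h(1) = 39 and h(2) = 375; gcd(39, 375) = 3, so d ≤ 3.
We prove 3 | -3·8^m + 7·9^m for all m ≥ 1 by induction on m.
For the base case m = 1: h(1) = 39 = 3·(13), so 3 | h(1).
For the inductive step, assume it holds for an arbitrary p ≥ 1, i.e. 3 | h(p). Then
h(p+1) − 9·h(p) = (-3·8^(p+1) + 7·9^(p+1)) − 9·(-3·8^p + 7·9^p) = (-3)·8^p·(8 − 9) = (3)·8^p. Since 3 | h(p) by the inductive hypothesis, 3 | 9·h(p); and 3 | 3 since 3 = 3·1. Therefore 3 | h(p+1).
Hence, by induction on m, the claim holds for every m ≥ 1.
Therefore the largest such d is 3.

d = 3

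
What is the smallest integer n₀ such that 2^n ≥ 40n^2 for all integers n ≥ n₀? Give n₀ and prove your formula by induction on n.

At n = 12: 4096 < 5760, so the inequality fails and n₀ ≥ 13. We prove 2^n ≥ 40n^2 for all n ≥ 13.
For the base case n = 13: 2^n = 8192 and 40n^2 = 6760, so 8192 ≥ 6760.
Inductive step: assume the claim holds for n = p, so 2^p ≥ 40p^2.
Then 2^(p + 1) = 2·(2^p) ≥ 2·(40p^2).
Also, for p ≥ 13 we have 2·(40p^2) ≥ 40(p+1)^2, since 2 ≥ (1 + 1/p)^2 for all p ≥ 13.
Combining, 2^(p + 1) ≥ 40(p+1)^2.
This completes the induction.
Hence the smallest such n₀ is 13.

n₀ = 13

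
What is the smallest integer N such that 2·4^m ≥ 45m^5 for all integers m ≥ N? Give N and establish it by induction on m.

At m = 10: 2097152 < 4500000, so the inequality fails and N ≥ 11. We prove 2·4^m ≥ 45m^5 for all m ≥ 11.
For the base case m = 11: 2·4^m = 8388608 and 45m^5 = 7247295, so 8388608 ≥ 7247295.
Inductive step: assume the claim holds for m = i, so 2·4^i ≥ 45i^5.
Then 2·4^(i + 1) = 4·(2·4^i) ≥ 4·(45i^5).
Also, for i ≥ 11 we have 4·(45i^5) ≥ 45(i+1)^5, since 4 ≥ (1 + 1/i)^5 for all i ≥ 11.
Combining, 2·4^(i + 1) ≥ 45(i+1)^5.
This completes the induction.
Hence the smallest such N is 11.

N = 11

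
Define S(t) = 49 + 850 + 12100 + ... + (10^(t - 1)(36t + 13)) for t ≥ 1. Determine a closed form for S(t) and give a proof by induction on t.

S(t) = 10^t(4t + 1) - 1

We claim S(t) = 10^t(4t + 1) - 1 for all t ≥ 1.
Base step (t = 1): S(1) = 49, and the closed form gives 49. They agree.
For the inductive step, assume it holds for an arbitrary m ≥ 1, so S(m) = 10^m(4m + 1) - 1.
Then S(m+1) = S(m) + (10^m(36m + 49)) = (10^m(4m + 1) - 1) + (10^m(36m + 49)).
Simplifying, S(m+1) = 40·10^m·m + 50·10^m - 1 = 10^(m+1)(4(m+1) + 1) - 1,
which is the closed form with t = m+1.
This completes the induction.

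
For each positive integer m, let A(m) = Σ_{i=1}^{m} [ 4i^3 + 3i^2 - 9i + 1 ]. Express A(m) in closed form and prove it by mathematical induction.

A(m) = m(m^3 + 3m^2 - 2m - 3)

We claim A(m) = m(m^3 + 3m^2 - 2m - 3) for all m ≥ 1.
Base step (m = 1): A(1) = -1, and the closed form gives -1. They agree.
Inductive step: suppose the statement holds for some i ≥ 1, so A(i) = i(i^3 + 3i^2 - 2i - 3).
Then A(i+1) = A(i) + (4i^3 + 15i^2 + 9i - 1) = (i(i^3 + 3i^2 - 2i - 3)) + (4i^3 + 15i^2 + 9i - 1).
Simplifying, A(i+1) = (i + 1)(i^3 + 6i^2 + 7i - 1) = (i+1)((i+1)^3 + 3(i+1)^2 - 2(i+1) - 3),
which is the closed form with m = i+1.
By induction, the statement is established for all m ≥ 1.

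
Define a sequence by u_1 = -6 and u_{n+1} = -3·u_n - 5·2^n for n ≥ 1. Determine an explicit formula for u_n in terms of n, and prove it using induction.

Computing the first terms: u_1 = -6, u_2 = 8, u_3 = -44. This suggests u_n = -4(-3)^(n - 1) - 2^n.
Base case (n = 1): the formula gives -6 = -6 = u_1.
For the inductive step, assume it holds for an arbitrary j ≥ 1, so u_j = -4(-3)^(j - 1) - 2^j.
Then u_{j+1} = -3·u_j - 5·2^j = -3·(-4(-3)^(j - 1) - 2^j) - 5·2^j = -4(-3)^j - 2^(j + 1) = -4(-3)^((j+1) - 1) - 2^(j+1),
which is the claimed formula at n = j+1.
Hence, by induction on n, the claim holds for every n ≥ 1.

u_n = -4(-3)^(n - 1) - 2^n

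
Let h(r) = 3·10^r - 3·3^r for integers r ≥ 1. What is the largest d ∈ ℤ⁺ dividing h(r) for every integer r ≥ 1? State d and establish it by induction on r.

d = 21

Computing the first values: h(1) = 21 and h(2) = 273; gcd(21, 273) = 21, so d ≤ 21.
We prove 21 | 3·10^r - 3·3^r for all r ≥ 1 by induction on r.
When r = 1: h(1) = 21 = 21·(1), so 21 | h(1).
Inductive step: assume the claim holds for r = k, i.e. 21 | h(k). Then
h(k+1) − 10·h(k) = (3·10^(k+1) - 3·3^(k+1)) − 10·(3·10^k - 3·3^k) = (-3)·3^k·(3 − 10) = (21)·3^k. Since 21 | h(k) by the inductive hypothesis, 21 | 10·h(k); and 21 | 21 since 21 = 21·1. Therefore 21 | h(k+1).
By the principle of mathematical induction, the result holds for all r ≥ 1.
Therefore the largest such d is 21.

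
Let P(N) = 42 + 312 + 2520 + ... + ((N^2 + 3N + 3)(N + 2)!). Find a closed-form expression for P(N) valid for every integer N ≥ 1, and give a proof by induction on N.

We claim P(N) = (N + 1)(N + 3)! - 6 for all N ≥ 1.
When N = 1: P(1) = 42, and the closed form gives 42. They agree.
Inductive step: assume the claim holds for N = p, so P(p) = (p + 1)(p + 3)! - 6.
Then P(p+1) = P(p) + ((p^2 + 5p + 7)(p + 3)!) = ((p + 1)(p + 3)! - 6) + ((p^2 + 5p + 7)(p + 3)!).
Simplifying, P(p+1) = ((p+1) + 1)((p+1) + 3)! - 6,
which is the closed form with N = p+1.
Hence, by induction on N, the claim holds for every N ≥ 1.

P(N) = (N + 1)(N + 3)! - 6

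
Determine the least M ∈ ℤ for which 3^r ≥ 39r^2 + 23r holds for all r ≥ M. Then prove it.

At r = 6: 729 < 1542, so the inequality fails and M ≥ 7. We prove 3^r ≥ 39r^2 + 23r for all r ≥ 7.
When r = 7: 3^r = 2187 and 39r^2 + 23r = 2072, so 2187 ≥ 2072.
Inductive step: suppose the statement holds for some p ≥ 7, so 3^p ≥ 39p^2 + 23p.
Then 3^(p + 1) = 3·(3^p) ≥ 3·(39p^2 + 23p).
Also, for p ≥ 7 we have 3·(39p^2 + 23p) ≥ 39(p+1)^2 + 23(p+1), since 3·(39p^2 + 23p) − (39(p+1)^2 + 23(p+1)) = 78p^2 - 32p - 62, which is nonnegative for all p ≥ 7.
Combining, 3^(p + 1) ≥ 39(p+1)^2 + 23(p+1).
By the principle of mathematical induction, the result holds for all r ≥ 7.
Hence the smallest such M is 7.

M = 7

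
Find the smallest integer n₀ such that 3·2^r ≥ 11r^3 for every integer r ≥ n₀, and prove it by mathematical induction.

n₀ = 13

At r = 12: 12288 < 19008, so the inequality fails and n₀ ≥ 13. We prove 3·2^r ≥ 11r^3 for all r ≥ 13.
Base case (r = 13): 3·2^r = 24576 and 11r^3 = 24167, so 24576 ≥ 24167.
Inductive step: suppose the statement holds for some m ≥ 13, so 3·2^m ≥ 11m^3.
Then 3·2^(m + 1) = 2·(3·2^m) ≥ 2·(11m^3).
Also, for m ≥ 13 we have 2·(11m^3) ≥ 11(m+1)^3, since 2 ≥ (1 + 1/m)^3 for all m ≥ 13.
Combining, 3·2^(m + 1) ≥ 11(m+1)^3.
This completes the induction.
Hence the smallest such n₀ is 13.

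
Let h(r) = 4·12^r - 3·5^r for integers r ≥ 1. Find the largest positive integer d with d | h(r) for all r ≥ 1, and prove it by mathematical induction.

Computing the first values: h(1) = 33 and h(2) = 501; gcd(33, 501) = 3, so d ≤ 3.
We prove 3 | 4·12^r - 3·5^r for all r ≥ 1 by induction on r.
Base step (r = 1): h(1) = 33 = 3·(11), so 3 | h(1).
For the inductive step, assume it holds for an arbitrary j ≥ 1, i.e. 3 | h(j). Then
h(j+1) − 12·h(j) = (4·12^(j+1) - 3·5^(j+1)) − 12·(4·12^j - 3·5^j) = (-3)·5^j·(5 − 12) = (21)·5^j. Since 3 | h(j) by the inductive hypothesis, 3 | 12·h(j); and 3 | 21 since 21 = 3·7. Therefore 3 | h(j+1).
Hence, by induction on r, the claim holds for every r ≥ 1.
Therefore the largest such d is 3.

d = 3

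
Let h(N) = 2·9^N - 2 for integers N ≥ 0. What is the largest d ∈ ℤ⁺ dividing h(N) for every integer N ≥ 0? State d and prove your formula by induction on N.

d = 16

Computing the first values: h(0) = 0 and h(1) = 16; gcd(0, 16) = 16, so d ≤ 16.
We prove 16 | 2·9^N - 2 for all N ≥ 0 by induction on N.
When N = 0: h(0) = 0 = 16·(0), so 16 | h(0).
Suppose the result is true for N = j, i.e. 16 | h(j). Then
h(j+1) = 2·9^(j+1) - 2 = 9·(2·9^j - 2) + 16 = 9·h(j) + 16. The first term is divisible by 16 by the inductive hypothesis, and 16 is divisible by 16. Hence 16 | h(j+1).
By induction, the statement is established for all N ≥ 0.
Therefore the largest such d is 16.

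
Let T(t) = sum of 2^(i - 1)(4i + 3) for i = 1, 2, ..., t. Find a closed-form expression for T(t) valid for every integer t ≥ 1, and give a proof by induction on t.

T(t) = 2^t(4t - 1) + 1

We claim T(t) = 2^t(4t - 1) + 1 for all t ≥ 1.
Base step (t = 1): T(1) = 7, and the closed form gives 7. They agree.
Inductive step: suppose the statement holds for some i ≥ 1, so T(i) = 2^i(4i - 1) + 1.
Then T(i+1) = T(i) + (2^i(4i + 7)) = (2^i(4i - 1) + 1) + (2^i(4i + 7)).
Simplifying, T(i+1) = 8·2^i·i + 6·2^i + 1 = 2^(i+1)(4(i+1) - 1) + 1,
which is the closed form with t = i+1.
By induction, the statement is established for all t ≥ 1.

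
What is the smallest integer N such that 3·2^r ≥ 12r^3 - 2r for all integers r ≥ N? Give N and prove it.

N = 14

At r = 13: 24576 < 26338, so the inequality fails and N ≥ 14. We prove 3·2^r ≥ 12r^3 - 2r for all r ≥ 14.
Base step (r = 14): 3·2^r = 49152 and 12r^3 - 2r = 32900, so 49152 ≥ 32900.
Inductive step: assume the claim holds for r = m, so 3·2^m ≥ 12m^3 - 2m.
Then 3·2^(m + 1) = 2·(3·2^m) ≥ 2·(12m^3 - 2m).
Also, for m ≥ 14 we have 2·(12m^3 - 2m) ≥ 12(m+1)^3 - 2(m+1), since 2·(12m^3 - 2m) − (12(m+1)^3 - 2(m+1)) = 12m^3 - 36m^2 - 38m - 10, which is nonnegative for all m ≥ 14.
Combining, 3·2^(m + 1) ≥ 12(m+1)^3 - 2(m+1).
By the principle of mathematical induction, the result holds for all r ≥ 14.
Hence the smallest such N is 14.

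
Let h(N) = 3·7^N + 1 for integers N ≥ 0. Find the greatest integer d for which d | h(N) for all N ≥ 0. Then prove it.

Computing the first values: h(0) = 4 and h(1) = 22; gcd(4, 22) = 2, so d ≤ 2.
We prove 2 | 3·7^N + 1 for all N ≥ 0 by induction on N.
When N = 0: h(0) = 4 = 2·(2), so 2 | h(0).
For the inductive step, assume it holds for an arbitrary i ≥ 0, i.e. 2 | h(i). Then
h(i+1) = 3·7^(i+1) + 1 = 7·(3·7^i + 1) - 6 = 7·h(i) - 6. The first term is divisible by 2 by the inductive hypothesis, and -6 is divisible by 2. Hence 2 | h(i+1).
This completes the induction.
Therefore the largest such d is 2.

d = 2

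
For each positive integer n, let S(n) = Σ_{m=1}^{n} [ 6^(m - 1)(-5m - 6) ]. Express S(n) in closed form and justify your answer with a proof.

We claim S(n) = -6^n(n + 1) + 1 for all n ≥ 1.
Base step (n = 1): S(1) = -11, and the closed form gives -11. They agree.
Suppose the result is true for n = m, so S(m) = -6^m(m + 1) + 1.
Then S(m+1) = S(m) + (6^m(-5m - 11)) = (-6^m(m + 1) + 1) + (6^m(-5m - 11)).
Simplifying, S(m+1) = -6·6^m·m - 12·6^m + 1 = -6^(m+1)((m+1) + 1) + 1,
which is the closed form with n = m+1.
Hence, by induction on n, the claim holds for every n ≥ 1.

S(n) = -6^n(n + 1) + 1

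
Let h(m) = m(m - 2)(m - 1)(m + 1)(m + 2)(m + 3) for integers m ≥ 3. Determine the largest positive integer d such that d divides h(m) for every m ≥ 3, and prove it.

d = 720

Computing the first values: h(3) = 720 and h(4) = 5040; gcd(720, 5040) = 720, so d ≤ 720.
We prove 720 | m(m - 2)(m - 1)(m + 1)(m + 2)(m + 3) for all m ≥ 3 by induction on m.
For the base case m = 3: h(3) = 720 = 720·(1), so 720 | h(3).
Inductive step: suppose the statement holds for some r ≥ 3, i.e. 720 | h(r). Then
h(r+1) − h(r) = (r-1)·r·(r+1)·(r+2)·(r+3)·(r+4) − (r-2)·(r-1)·r·(r+1)·(r+2)·(r+3) = (r-1)·r·(r+1)·(r+2)·(r+3)·[(r+4) − (r-2)] = 6·(r-1)·r·(r+1)·(r+2)·(r+3). The product of 5 consecutive integers is divisible by (5)! = 120, so h(r+1) − h(r) is divisible by 6·120 = 720. By the inductive hypothesis 720 | h(r), hence 720 | h(r+1).
Hence, by induction on m, the claim holds for every m ≥ 3.
Therefore the largest such d is 720.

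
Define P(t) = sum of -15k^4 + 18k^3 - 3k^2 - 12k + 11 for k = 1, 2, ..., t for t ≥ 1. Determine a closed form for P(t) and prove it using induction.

P(t) = -t(3t^4 + 3t^3 - 3t^2 + 3t - 5)

We claim P(t) = -t(3t^4 + 3t^3 - 3t^2 + 3t - 5) for all t ≥ 1.
For the base case t = 1: P(1) = -1, and the closed form gives -1. They agree.
Suppose the result is true for t = k, so P(k) = k(-3k^4 - 3k^3 + 3k^2 - 3k + 5).
Then P(k+1) = P(k) + (-15k^4 - 42k^3 - 39k^2 - 24k - 1) = (k(-3k^4 - 3k^3 + 3k^2 - 3k + 5)) + (-15k^4 - 42k^3 - 39k^2 - 24k - 1).
Simplifying, P(k+1) = -(k + 1)(3k^4 + 15k^3 + 24k^2 + 18k + 1) = -(k+1)(3(k+1)^4 + 3(k+1)^3 - 3(k+1)^2 + 3(k+1) - 5),
which is the closed form with t = k+1.
By induction, the statement is established for all t ≥ 1.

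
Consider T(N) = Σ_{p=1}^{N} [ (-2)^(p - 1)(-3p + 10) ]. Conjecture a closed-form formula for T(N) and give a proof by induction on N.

T(N) = (-2)^N(N - 3) + 3

We claim T(N) = (-2)^N(N - 3) + 3 for all N ≥ 1.
Base case (N = 1): T(1) = 7, and the closed form gives 7. They agree.
For the inductive step, assume it holds for an arbitrary p ≥ 1, so T(p) = (-2)^p(p - 3) + 3.
Then T(p+1) = T(p) + ((-2)^p(-3p + 7)) = ((-2)^p(p - 3) + 3) + ((-2)^p(-3p + 7)).
Simplifying, T(p+1) = (-2)^(p + 1)p + (-2)^(p + 2) + 3 = (-2)^(p+1)((p+1) - 3) + 3,
which is the closed form with N = p+1.
This completes the induction.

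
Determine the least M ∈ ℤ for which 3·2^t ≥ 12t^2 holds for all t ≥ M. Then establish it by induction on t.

At t = 7: 384 < 588, so the inequality fails and M ≥ 8. We prove 3·2^t ≥ 12t^2 for all t ≥ 8.
For the base case t = 8: 3·2^t = 768 and 12t^2 = 768, so 768 ≥ 768.
Suppose the result is true for t = k, so 3·2^k ≥ 12k^2.
Then 3·2^(k + 1) = 2·(3·2^k) ≥ 2·(12k^2).
Also, for k ≥ 8 we have 2·(12k^2) ≥ 12(k+1)^2, since 2 ≥ (1 + 1/k)^2 for all k ≥ 8.
Combining, 3·2^(k + 1) ≥ 12(k+1)^2.
This completes the induction.
Hence the smallest such M is 8.

M = 8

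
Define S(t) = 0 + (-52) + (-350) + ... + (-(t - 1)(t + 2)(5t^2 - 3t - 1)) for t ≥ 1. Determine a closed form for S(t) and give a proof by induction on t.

S(t) = -t(t - 1)(t^3 + 4t^2 + 2t - 2)

We claim S(t) = -t(t - 1)(t^3 + 4t^2 + 2t - 2) for all t ≥ 1.
Base step (t = 1): S(1) = 0, and the closed form gives 0. They agree.
For the inductive step, assume it holds for an arbitrary p ≥ 1, so S(p) = p(-p^4 - 3p^3 + 2p^2 + 4p - 2).
Then S(p+1) = S(p) + (p(p + 3)(3p - 5(p + 1)^2 + 4)) = (p(-p^4 - 3p^3 + 2p^2 + 4p - 2)) + (p(p + 3)(3p - 5(p + 1)^2 + 4)).
Simplifying, S(p+1) = -p(p + 1)(p^3 + 7p^2 + 13p + 5) = -(p+1)((p+1) - 1)((p+1)^3 + 4(p+1)^2 + 2(p+1) - 2),
which is the closed form with t = p+1.
By the principle of mathematical induction, the result holds for all t ≥ 1.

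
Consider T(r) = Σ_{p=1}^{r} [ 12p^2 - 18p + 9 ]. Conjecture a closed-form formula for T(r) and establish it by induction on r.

We claim T(r) = r(4r^2 - 3r + 2) for all r ≥ 1.
When r = 1: T(1) = 3, and the closed form gives 3. They agree.
For the inductive step, assume it holds for an arbitrary p ≥ 1, so T(p) = p(4p^2 - 3p + 2).
Then T(p+1) = T(p) + (12p^2 + 6p + 3) = (p(4p^2 - 3p + 2)) + (12p^2 + 6p + 3).
Simplifying, T(p+1) = (p + 1)(4p^2 + 5p + 3) = (p+1)(4(p+1)^2 - 3(p+1) + 2),
which is the closed form with r = p+1.
This completes the induction.

T(r) = r(4r^2 - 3r + 2)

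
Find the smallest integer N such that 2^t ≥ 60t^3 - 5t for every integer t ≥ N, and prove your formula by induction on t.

N = 19

At t = 18: 262144 < 349830, so the inequality fails and N ≥ 19. We prove 2^t ≥ 60t^3 - 5t for all t ≥ 19.
When t = 19: 2^t = 524288 and 60t^3 - 5t = 411445, so 524288 ≥ 411445.
Inductive step: suppose the statement holds for some m ≥ 19, so 2^m ≥ 60m^3 - 5m.
Then 2^(m + 1) = 2·(2^m) ≥ 2·(60m^3 - 5m).
Also, for m ≥ 19 we have 2·(60m^3 - 5m) ≥ 60(m+1)^3 - 5(m+1), since 2·(60m^3 - 5m) − (60(m+1)^3 - 5(m+1)) = 60m^3 - 180m^2 - 185m - 55, which is nonnegative for all m ≥ 19.
Combining, 2^(m + 1) ≥ 60(m+1)^3 - 5(m+1).
This completes the induction.
Hence the smallest such N is 19.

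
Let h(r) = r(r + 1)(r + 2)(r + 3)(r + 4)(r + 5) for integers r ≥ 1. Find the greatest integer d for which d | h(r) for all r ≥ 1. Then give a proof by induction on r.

Computing the first values: h(1) = 720 and h(2) = 5040; gcd(720, 5040) = 720, so d ≤ 720.
We prove 720 | r(r + 1)(r + 2)(r + 3)(r + 4)(r + 5) for all r ≥ 1 by induction on r.
Base case (r = 1): h(1) = 720 = 720·(1), so 720 | h(1).
Suppose the result is true for r = j, i.e. 720 | h(j). Then
h(j+1) − h(j) = (j+1)·(j+2)·(j+3)·(j+4)·(j+5)·(j+6) − j·(j+1)·(j+2)·(j+3)·(j+4)·(j+5) = (j+1)·(j+2)·(j+3)·(j+4)·(j+5)·[(j+6) − j] = 6·(j+1)·(j+2)·(j+3)·(j+4)·(j+5). The product of 5 consecutive integers is divisible by (5)! = 120, so h(j+1) − h(j) is divisible by 6·120 = 720. By the inductive hypothesis 720 | h(j), hence 720 | h(j+1).
By induction, the statement is established for all r ≥ 1.
Therefore the largest such d is 720.

d = 720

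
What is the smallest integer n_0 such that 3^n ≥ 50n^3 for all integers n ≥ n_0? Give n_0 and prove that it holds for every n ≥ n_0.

n_0 = 10

At n = 9: 19683 < 36450, so the inequality fails and n_0 ≥ 10. We prove 3^n ≥ 50n^3 for all n ≥ 10.
For the base case n = 10: 3^n = 59049 and 50n^3 = 50000, so 59049 ≥ 50000.
For the inductive step, assume it holds for an arbitrary j ≥ 10, so 3^j ≥ 50j^3.
Then 3^(j + 1) = 3·(3^j) ≥ 3·(50j^3).
Also, for j ≥ 10 we have 3·(50j^3) ≥ 50(j+1)^3, since 3 ≥ (1 + 1/j)^3 for all j ≥ 10.
Combining, 3^(j + 1) ≥ 50(j+1)^3.
By the principle of mathematical induction, the result holds for all n ≥ 10.
Hence the smallest such n_0 is 10.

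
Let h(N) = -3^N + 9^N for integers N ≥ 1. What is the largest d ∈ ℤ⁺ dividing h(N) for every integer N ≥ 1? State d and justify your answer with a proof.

Computing the first values: h(1) = 6 and h(2) = 72; gcd(6, 72) = 6, so d ≤ 6.
We prove 6 | -3^N + 9^N for all N ≥ 1 by induction on N.
For the base case N = 1: h(1) = 6 = 6·(1), so 6 | h(1).
Inductive step: suppose the statement holds for some m ≥ 1, i.e. 6 | h(m). Then
9^{m+1} − 3^{m+1} = 9·9^m − 3·3^m = 9·(9^m − 3^m) + (6)·3^m. The first term is divisible by 6 by the inductive hypothesis, and the second term (6)·3^m is divisible by 6 since 6 | 6. Hence 6 | h(m+1).
By induction, the statement is established for all N ≥ 1.
Therefore the largest such d is 6.

d = 6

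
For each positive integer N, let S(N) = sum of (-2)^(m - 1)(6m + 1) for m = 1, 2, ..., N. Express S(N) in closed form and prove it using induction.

We claim S(N) = -(-2)^N(2N + 1) + 1 for all N ≥ 1.
Base step (N = 1): S(1) = 7, and the closed form gives 7. They agree.
Inductive step: assume the claim holds for N = m, so S(m) = -(-2)^m(2m + 1) + 1.
Then S(m+1) = S(m) + ((-2)^m(6m + 7)) = (-(-2)^m(2m + 1) + 1) + ((-2)^m(6m + 7)).
Simplifying, S(m+1) = 4(-2)^m·m + 6(-2)^m + 1 = -(-2)^(m+1)(2(m+1) + 1) + 1,
which is the closed form with N = m+1.
By induction, the statement is established for all N ≥ 1.

S(N) = -(-2)^N(2N + 1) + 1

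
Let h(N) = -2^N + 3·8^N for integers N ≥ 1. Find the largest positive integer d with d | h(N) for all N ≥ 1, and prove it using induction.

Computing the first values: h(1) = 22 and h(2) = 188; gcd(22, 188) = 2, so d ≤ 2.
We prove 2 | -2^N + 3·8^N for all N ≥ 1 by induction on N.
Base step (N = 1): h(1) = 22 = 2·(11), so 2 | h(1).
Suppose the result is true for N = i, i.e. 2 | h(i). Then
h(i+1) − 8·h(i) = (-2^(i+1) + 3·8^(i+1)) − 8·(-2^i + 3·8^i) = (-1)·2^i·(2 − 8) = (6)·2^i. Since 2 | h(i) by the inductive hypothesis, 2 | 8·h(i); and 2 | 6 since 6 = 2·3. Therefore 2 | h(i+1).
By induction, the statement is established for all N ≥ 1.
Therefore the largest such d is 2.

d = 2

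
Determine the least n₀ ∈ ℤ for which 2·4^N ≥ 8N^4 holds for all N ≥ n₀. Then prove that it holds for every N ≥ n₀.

At N = 6: 8192 < 10368, so the inequality fails and n₀ ≥ 7. We prove 2·4^N ≥ 8N^4 for all N ≥ 7.
For the base case N = 7: 2·4^N = 32768 and 8N^4 = 19208, so 32768 ≥ 19208.
Inductive step: assume the claim holds for N = i, so 2·4^i ≥ 8i^4.
Then 2·4^(i + 1) = 4·(2·4^i) ≥ 4·(8i^4).
Also, for i ≥ 7 we have 4·(8i^4) ≥ 8(i+1)^4, since 4 ≥ (1 + 1/i)^4 for all i ≥ 7.
Combining, 2·4^(i + 1) ≥ 8(i+1)^4.
This completes the induction.
Hence the smallest such n₀ is 7.

n₀ = 7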